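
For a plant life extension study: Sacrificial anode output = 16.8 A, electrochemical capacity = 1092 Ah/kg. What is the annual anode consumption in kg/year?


Annual consumption = current * hours per year / capacity
Rate = 16.8 * 8760 / 1092 = 134.8 kg/year

134.8 kg/year


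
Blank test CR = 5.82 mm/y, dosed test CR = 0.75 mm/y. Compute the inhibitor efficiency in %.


Apply the inhibitor-efficiency definition: IE = (CR_blank − CR_inh)/CR_blank × 100
IE = (5.82 − 0.75) / 5.82 × 100
IE = 5.07 / 5.82 × 100 = 87.1 %

87.1 %


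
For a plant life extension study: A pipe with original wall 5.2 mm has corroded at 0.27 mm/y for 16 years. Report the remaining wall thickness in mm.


Remaining wall = original − CR × time
t = 5.2 − 0.27*16 = 5.2 − 4.32 = 0.88 mm

0.88 mm


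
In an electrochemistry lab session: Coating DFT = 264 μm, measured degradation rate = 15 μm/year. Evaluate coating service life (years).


Service life = thickness / degradation rate
Life = 264 / 15 = 17.6 years

17.6 years


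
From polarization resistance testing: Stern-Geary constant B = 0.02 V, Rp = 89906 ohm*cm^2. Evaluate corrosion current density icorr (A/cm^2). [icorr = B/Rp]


Apply the Stern-Geary relation: icorr = B / Rp
icorr = 0.02 / 89906 = 2.225×10^-7 A/cm^2

2.225×10^-7 A/cm^2


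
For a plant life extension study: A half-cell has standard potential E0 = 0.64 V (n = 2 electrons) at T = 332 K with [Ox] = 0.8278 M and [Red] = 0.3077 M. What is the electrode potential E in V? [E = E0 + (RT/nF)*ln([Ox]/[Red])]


Apply the Nernst equation: E = E0 + (RT/nF)*ln([Ox]/[Red])
Step 1: RT/nF = 8.314*332/(2*96485) = 0.01430403 V
Step 2: [Ox]/[Red] = 0.8278/0.3077 = 2.690283
Step 3: ln(2.690283) = 0.989646
Step 4: correction = 0.01430403 * 0.989646 = 0.014 V
E = 0.64 + 0.014 = 0.654 V

0.654 V


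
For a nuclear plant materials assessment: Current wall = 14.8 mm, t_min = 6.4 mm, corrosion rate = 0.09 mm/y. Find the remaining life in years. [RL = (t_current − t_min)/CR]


Apply the remaining-life relation: RL = (t_current − t_min) / CR
RL = (14.8 − 6.4) / 0.09 = 8.4 / 0.09 = 93.3 years

93.3 years


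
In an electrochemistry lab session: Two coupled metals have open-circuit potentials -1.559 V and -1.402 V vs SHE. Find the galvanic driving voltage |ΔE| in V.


Driving voltage is the absolute potential difference.
|ΔE| = |-1.559 − (-1.402)| = 0.157 V

0.157 V


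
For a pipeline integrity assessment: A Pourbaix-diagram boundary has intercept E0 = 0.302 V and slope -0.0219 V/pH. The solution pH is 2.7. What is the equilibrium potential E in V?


Apply the Pourbaix line equation: E = E0 + slope*pH
E = 0.302 + (-0.0219)*2.7 = 0.302 + (-0.05913) = 0.24287 V
Rounded to 4 decimal places: E = 0.2429 V

0.2429 V


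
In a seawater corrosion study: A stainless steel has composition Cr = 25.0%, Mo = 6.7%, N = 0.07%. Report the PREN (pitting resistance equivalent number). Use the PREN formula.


Apply the PREN formula: PREN = Cr + 3.3*Mo + 16*N
PREN = 25.0 + 3.3*6.7 + 16*0.07
PREN = 25.0 + 22.11 + 1.12 = 48.23

48.23


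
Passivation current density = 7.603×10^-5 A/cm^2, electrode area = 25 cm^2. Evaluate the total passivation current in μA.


I = i_pass * A, then convert A → μA (×10^6)
I = 7.603×10^-5 * 25 * 10^6 = 1900.75 μA

1900.75 μA


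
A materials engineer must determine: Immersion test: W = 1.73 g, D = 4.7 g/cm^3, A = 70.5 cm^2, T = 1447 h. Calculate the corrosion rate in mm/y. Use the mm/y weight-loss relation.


Apply the mm/y weight-loss relation: CR = 87600 * W / (D * A * T)
Numerator: 87600 * 1.73 = 151548.0
Denominator: 4.7 * 70.5 * 1447 = 479463.45
CR = 151548.0 / 479463.45 = 0.3161 mm/y

0.3161 mm/y


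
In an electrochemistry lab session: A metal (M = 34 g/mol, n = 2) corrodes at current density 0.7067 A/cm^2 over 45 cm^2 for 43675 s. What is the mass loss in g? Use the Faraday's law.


Apply Faraday's law: m = i*A*t*M / (n*F)
Total charge passed Q = i*A*t = 0.7067*45*43675 = 1388930.5125 C
m = Q*M/(n*F) = 1388930.5125*34/(2*96485) = 244.7201 g

244.7201 g


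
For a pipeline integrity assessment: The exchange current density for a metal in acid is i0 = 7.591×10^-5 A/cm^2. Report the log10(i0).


i0 = 7.591×10^-5 A/cm^2
log10(i0) = -4.12

-4.12


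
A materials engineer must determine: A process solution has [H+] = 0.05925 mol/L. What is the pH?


pH = −log10[H+]
pH = −log10(0.05925) = 1.23

1.23


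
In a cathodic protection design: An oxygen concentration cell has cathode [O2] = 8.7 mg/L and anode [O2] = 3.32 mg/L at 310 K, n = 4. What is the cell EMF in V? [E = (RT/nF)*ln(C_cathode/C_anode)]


Apply the Nernst concentration-cell relation: E = (RT/nF)*ln(C_cathode/C_anode)
RT/nF = 8.314*310/(4*96485) = 0.00667808 V
ln(8.7/3.32) = 0.96336
E = 0.00667808 * 0.96336 = 0.00643 V

0.00643 V


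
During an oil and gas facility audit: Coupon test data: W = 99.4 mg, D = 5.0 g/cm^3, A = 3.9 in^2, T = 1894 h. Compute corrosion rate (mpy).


Apply the mpy weight-loss relation: CR = 534 * W / (D * A * T)
Numerator: 534 * 99.4 = 53079.6
Denominator: 5.0 * 3.9 * 1894 = 36933.0
CR = 53079.6 / 36933.0 = 1.43719 mpy

1.43719 mpy


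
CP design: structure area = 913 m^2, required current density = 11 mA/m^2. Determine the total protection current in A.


I = area * current density, then convert mA → A (÷1000)
I = 913 * 11 / 1000 = 10.04 A

10.04 A


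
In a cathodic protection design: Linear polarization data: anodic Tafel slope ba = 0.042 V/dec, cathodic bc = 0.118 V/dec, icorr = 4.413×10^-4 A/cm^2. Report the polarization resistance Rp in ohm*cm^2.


Apply the Stern-Geary equation: Rp = ba*bc / (2.303*icorr*(ba+bc))
ba*bc = 0.042*0.118 = 0.004956
ba+bc = 0.16; 2.303*icorr*(ba+bc) = 2.303*4.413×10^-4*0.16 = 1.6261022×10^-4
Rp = 0.004956 / 1.6261022×10^-4 = 30.5 ohm*cm^2

30.5 ohm*cm^2


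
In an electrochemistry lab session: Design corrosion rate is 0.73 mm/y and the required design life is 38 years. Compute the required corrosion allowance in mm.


Corrosion allowance = CR × design life
CA = 0.73 * 38 = 27.74 mm

27.74 mm


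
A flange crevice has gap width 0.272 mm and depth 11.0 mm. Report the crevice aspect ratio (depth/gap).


Aspect ratio = depth / gap
Ratio = 11.0 / 0.272 = 40.4

40.4


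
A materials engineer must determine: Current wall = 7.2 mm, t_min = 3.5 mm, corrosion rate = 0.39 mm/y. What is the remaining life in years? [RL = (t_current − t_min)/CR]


Apply the remaining-life relation: RL = (t_current − t_min) / CR
RL = (7.2 − 3.5) / 0.39 = 3.7 / 0.39 = 9.5 years

9.5 years


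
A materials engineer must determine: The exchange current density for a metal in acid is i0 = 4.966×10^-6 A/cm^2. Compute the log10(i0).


i0 = 4.966×10^-6 A/cm^2
log10(i0) = -5.304

-5.304


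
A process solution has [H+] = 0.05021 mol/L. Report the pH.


pH = −log10[H+]
pH = −log10(0.05021) = 1.3

1.3


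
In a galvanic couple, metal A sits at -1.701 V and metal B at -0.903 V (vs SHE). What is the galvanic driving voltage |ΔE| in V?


Driving voltage is the absolute potential difference.
|ΔE| = |-1.701 − (-0.903)| = 0.798 V

0.798 V


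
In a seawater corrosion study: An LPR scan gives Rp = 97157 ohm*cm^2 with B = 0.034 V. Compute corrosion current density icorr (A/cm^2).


Apply the Stern-Geary relation: icorr = B / Rp
icorr = 0.034 / 97157 = 3.499×10^-7 A/cm^2

3.499×10^-7 A/cm^2


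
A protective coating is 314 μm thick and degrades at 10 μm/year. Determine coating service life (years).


Service life = thickness / degradation rate
Life = 314 / 10 = 31.4 years

31.4 years


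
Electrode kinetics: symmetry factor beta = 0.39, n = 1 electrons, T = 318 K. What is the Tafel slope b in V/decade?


Apply the Tafel slope relation: b = 2.303*R*T/(beta*n*F)
Numerator: 2.303 * 8.314 * 318 = 6088.79
Denominator: 0.39 * 1 * 96485 = 37629.15
b = 6088.79 / 37629.15 = 0.162 V/decade

0.162 V/decade


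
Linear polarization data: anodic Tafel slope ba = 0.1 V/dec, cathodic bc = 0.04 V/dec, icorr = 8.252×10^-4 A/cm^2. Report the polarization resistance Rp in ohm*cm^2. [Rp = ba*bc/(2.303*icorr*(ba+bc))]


Apply the Stern-Geary equation: Rp = ba*bc / (2.303*icorr*(ba+bc))
ba*bc = 0.1*0.04 = 0.004
ba+bc = 0.14; 2.303*icorr*(ba+bc) = 2.303*8.252×10^-4*0.14 = 2.6606098×10^-4
Rp = 0.004 / 2.6606098×10^-4 = 15.03 ohm*cm^2

15.03 ohm*cm^2


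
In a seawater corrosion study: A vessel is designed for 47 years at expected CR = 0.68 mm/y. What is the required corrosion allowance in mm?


Corrosion allowance = CR × design life
CA = 0.68 * 47 = 31.96 mm

31.96 mm


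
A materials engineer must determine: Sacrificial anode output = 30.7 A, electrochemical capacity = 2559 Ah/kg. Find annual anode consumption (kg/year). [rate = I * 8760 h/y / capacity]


Annual consumption = current * hours per year / capacity
Rate = 30.7 * 8760 / 2559 = 105.1 kg/year

105.1 kg/year


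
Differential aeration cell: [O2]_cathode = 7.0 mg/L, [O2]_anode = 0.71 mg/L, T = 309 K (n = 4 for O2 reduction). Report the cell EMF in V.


Apply the Nernst concentration-cell relation: E = (RT/nF)*ln(C_cathode/C_anode)
RT/nF = 8.314*309/(4*96485) = 0.00665654 V
ln(7.0/0.71) = 2.2884
E = 0.00665654 * 2.2884 = 0.01523 V

0.01523 V


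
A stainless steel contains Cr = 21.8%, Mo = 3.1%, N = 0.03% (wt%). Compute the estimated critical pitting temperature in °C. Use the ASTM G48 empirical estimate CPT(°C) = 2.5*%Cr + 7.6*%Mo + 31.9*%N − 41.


Apply the ASTM G48 empirical CPT estimate: CPT(°C) = 2.5*%Cr + 7.6*%Mo + 31.9*%N − 41
2.5*21.8 = 54.5; 7.6*3.1 = 23.56; 31.9*0.03 = 0.957
CPT = 54.5 + 23.56 + 0.957 − 41 = 38.017 °C
Rounded to 0.1 °C: CPT ≈ 38.0 °C

38.0 °C


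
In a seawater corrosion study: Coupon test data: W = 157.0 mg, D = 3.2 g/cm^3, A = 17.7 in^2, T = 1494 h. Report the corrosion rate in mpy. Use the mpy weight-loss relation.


Apply the mpy weight-loss relation: CR = 534 * W / (D * A * T)
Numerator: 534 * 157.0 = 83838.0
Denominator: 3.2 * 17.7 * 1494 = 84620.16
CR = 83838.0 / 84620.16 = 0.9908 mpy

0.9908 mpy


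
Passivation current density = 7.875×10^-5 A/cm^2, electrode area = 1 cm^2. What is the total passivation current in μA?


I = i_pass * A, then convert A → μA (×10^6)
I = 7.875×10^-5 * 1 * 10^6 = 78.75 μA

78.75 μA


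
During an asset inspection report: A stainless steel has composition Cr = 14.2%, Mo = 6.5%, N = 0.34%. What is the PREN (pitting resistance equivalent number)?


Apply the PREN formula: PREN = Cr + 3.3*Mo + 16*N
PREN = 14.2 + 3.3*6.5 + 16*0.34
PREN = 14.2 + 21.45 + 5.44 = 41.09

41.09


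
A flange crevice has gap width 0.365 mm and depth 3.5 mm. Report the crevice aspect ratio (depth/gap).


Aspect ratio = depth / gap
Ratio = 3.5 / 0.365 = 9.6

9.6


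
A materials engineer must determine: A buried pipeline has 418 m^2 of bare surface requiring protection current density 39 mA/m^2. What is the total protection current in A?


I = area * current density, then convert mA → A (÷1000)
I = 418 * 39 / 1000 = 16.3 A

16.3 A


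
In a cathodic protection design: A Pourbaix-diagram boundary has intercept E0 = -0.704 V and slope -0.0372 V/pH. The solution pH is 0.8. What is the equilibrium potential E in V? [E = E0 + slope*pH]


Apply the Pourbaix line equation: E = E0 + slope*pH
E = -0.704 + (-0.0372)*0.8 = -0.704 + (-0.02976) = -0.73376 V
Rounded to 3 decimal places: E = -0.734 V

-0.734 V


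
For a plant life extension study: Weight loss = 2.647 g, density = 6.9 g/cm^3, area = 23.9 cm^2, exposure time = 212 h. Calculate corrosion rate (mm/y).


Apply the mm/y weight-loss relation: CR = 87600 * W / (D * A * T)
Numerator: 87600 * 2.647 = 231877.2
Denominator: 6.9 * 23.9 * 212 = 34960.92
CR = 231877.2 / 34960.92 = 6.632468 mm/y

6.632468 mm/y


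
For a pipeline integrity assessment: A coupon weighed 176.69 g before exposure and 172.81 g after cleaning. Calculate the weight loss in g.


Weight loss = initial − final
WL = 176.69 − 172.81 = 3.88 g

3.88 g


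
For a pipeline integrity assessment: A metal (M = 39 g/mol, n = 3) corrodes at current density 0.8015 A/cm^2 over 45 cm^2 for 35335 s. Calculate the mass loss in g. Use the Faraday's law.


Apply Faraday's law: m = i*A*t*M / (n*F)
Total charge passed Q = i*A*t = 0.8015*45*35335 = 1274445.1125 C
m = Q*M/(n*F) = 1274445.1125*39/(3*96485) = 171.7136 g

171.7136 g


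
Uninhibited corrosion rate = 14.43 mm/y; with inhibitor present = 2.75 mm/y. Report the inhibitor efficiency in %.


Apply the inhibitor-efficiency definition: IE = (CR_blank − CR_inh)/CR_blank × 100
IE = (14.43 − 2.75) / 14.43 × 100
IE = 11.68 / 14.43 × 100 = 80.9 %

80.9 %


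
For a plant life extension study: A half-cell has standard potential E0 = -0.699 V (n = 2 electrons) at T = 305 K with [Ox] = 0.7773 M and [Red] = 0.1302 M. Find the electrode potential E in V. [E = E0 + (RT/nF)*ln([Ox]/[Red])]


Apply the Nernst equation: E = E0 + (RT/nF)*ln([Ox]/[Red])
Step 1: RT/nF = 8.314*305/(2*96485) = 0.01314075 V
Step 2: [Ox]/[Red] = 0.7773/0.1302 = 5.970046
Step 3: ln(5.970046) = 1.786755
Step 4: correction = 0.01314075 * 1.786755 = 0.023 V
E = -0.699 + 0.023 = -0.676 V

-0.676 V


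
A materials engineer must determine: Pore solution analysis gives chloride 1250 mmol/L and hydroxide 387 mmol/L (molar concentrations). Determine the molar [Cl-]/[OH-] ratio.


Threshold parameter = [Cl-] / [OH-] (molar basis; both in mmol/L, so units cancel)
Ratio = 1250 / 387 = 3.23

3.23


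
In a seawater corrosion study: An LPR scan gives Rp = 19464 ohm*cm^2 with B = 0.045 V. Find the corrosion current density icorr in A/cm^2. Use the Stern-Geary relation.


Apply the Stern-Geary relation: icorr = B / Rp
icorr = 0.045 / 19464 = 2.312×10^-6 A/cm^2

2.312×10^-6 A/cm^2


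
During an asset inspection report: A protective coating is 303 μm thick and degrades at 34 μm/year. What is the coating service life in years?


Service life = thickness / degradation rate
Life = 303 / 34 = 8.9 years

8.9 years


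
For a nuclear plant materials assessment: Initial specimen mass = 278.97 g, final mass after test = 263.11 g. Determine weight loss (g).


Weight loss = initial − final
WL = 278.97 − 263.11 = 15.86 g

15.86 g


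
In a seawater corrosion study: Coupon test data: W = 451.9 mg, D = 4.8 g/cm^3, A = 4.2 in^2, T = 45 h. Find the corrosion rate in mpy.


Apply the mpy weight-loss relation: CR = 534 * W / (D * A * T)
Numerator: 534 * 451.9 = 241314.6
Denominator: 4.8 * 4.2 * 45 = 907.2
CR = 241314.6 / 907.2 = 265.99934 mpy

265.99934 mpy


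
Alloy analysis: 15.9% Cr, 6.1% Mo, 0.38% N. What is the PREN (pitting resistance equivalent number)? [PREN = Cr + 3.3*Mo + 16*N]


Apply the PREN formula: PREN = Cr + 3.3*Mo + 16*N
PREN = 15.9 + 3.3*6.1 + 16*0.38
PREN = 15.9 + 20.13 + 6.08 = 42.11

42.11


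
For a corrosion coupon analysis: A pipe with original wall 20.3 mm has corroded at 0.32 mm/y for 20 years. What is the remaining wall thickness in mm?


Remaining wall = original − CR × time
t = 20.3 − 0.32*20 = 20.3 − 6.4 = 13.9 mm

13.9 mm


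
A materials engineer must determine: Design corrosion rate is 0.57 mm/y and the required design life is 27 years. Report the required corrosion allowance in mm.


Corrosion allowance = CR × design life
CA = 0.57 * 27 = 15.39 mm

15.39 mm


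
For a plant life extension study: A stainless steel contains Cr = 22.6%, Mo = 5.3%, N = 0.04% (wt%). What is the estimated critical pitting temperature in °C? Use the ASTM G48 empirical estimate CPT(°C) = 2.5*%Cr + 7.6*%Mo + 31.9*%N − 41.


Apply the ASTM G48 empirical CPT estimate: CPT(°C) = 2.5*%Cr + 7.6*%Mo + 31.9*%N − 41
2.5*22.6 = 56.5; 7.6*5.3 = 40.28; 31.9*0.04 = 1.276
CPT = 56.5 + 40.28 + 1.276 − 41 = 57.056 °C
Rounded to 0.1 °C: CPT ≈ 57.1 °C

57.1 °C


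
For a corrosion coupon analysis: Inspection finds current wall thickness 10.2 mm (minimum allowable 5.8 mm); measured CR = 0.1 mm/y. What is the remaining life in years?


Apply the remaining-life relation: RL = (t_current − t_min) / CR
RL = (10.2 − 5.8) / 0.1 = 4.4 / 0.1 = 44.0 years

44.0 years


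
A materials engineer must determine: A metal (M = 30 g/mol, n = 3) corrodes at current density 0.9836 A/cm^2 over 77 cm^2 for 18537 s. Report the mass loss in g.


Apply Faraday's law: m = i*A*t*M / (n*F)
Total charge passed Q = i*A*t = 0.9836*77*18537 = 1403940.4764 C
m = Q*M/(n*F) = 1403940.4764*30/(3*96485) = 145.509 g

145.509 g


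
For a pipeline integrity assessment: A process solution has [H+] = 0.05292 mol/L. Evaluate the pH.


pH = −log10[H+]
pH = −log10(0.05292) = 1.28

1.28


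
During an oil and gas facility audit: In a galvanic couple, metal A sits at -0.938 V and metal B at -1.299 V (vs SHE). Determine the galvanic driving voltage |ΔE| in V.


Driving voltage is the absolute potential difference.
|ΔE| = |-0.938 − (-1.299)| = 0.361 V

0.361 V


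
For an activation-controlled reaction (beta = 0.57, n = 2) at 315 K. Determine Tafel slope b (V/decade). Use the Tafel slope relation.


Apply the Tafel slope relation: b = 2.303*R*T/(beta*n*F)
Numerator: 2.303 * 8.314 * 315 = 6031.35
Denominator: 0.57 * 2 * 96485 = 109992.9
b = 6031.35 / 109992.9 = 0.055 V/decade

0.055 V/decade


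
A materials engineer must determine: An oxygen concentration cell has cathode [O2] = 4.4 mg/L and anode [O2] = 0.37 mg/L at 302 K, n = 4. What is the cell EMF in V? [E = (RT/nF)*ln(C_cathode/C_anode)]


Apply the Nernst concentration-cell relation: E = (RT/nF)*ln(C_cathode/C_anode)
RT/nF = 8.314*302/(4*96485) = 0.00650575 V
ln(4.4/0.37) = 2.47586
E = 0.00650575 * 2.47586 = 0.01611 V

0.01611 V


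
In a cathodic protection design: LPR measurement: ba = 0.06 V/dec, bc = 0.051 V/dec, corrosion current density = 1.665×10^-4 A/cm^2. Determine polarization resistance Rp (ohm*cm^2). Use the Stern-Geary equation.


Apply the Stern-Geary equation: Rp = ba*bc / (2.303*icorr*(ba+bc))
ba*bc = 0.06*0.051 = 0.00306
ba+bc = 0.111; 2.303*icorr*(ba+bc) = 2.303*1.665×10^-4*0.111 = 4.2562894×10^-5
Rp = 0.00306 / 4.2562894×10^-5 = 71.9 ohm*cm^2

71.9 ohm*cm^2


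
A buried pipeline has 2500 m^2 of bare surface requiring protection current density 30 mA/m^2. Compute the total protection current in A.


I = area * current density, then convert mA → A (÷1000)
I = 2500 * 30 / 1000 = 75.0 A

75.0 A


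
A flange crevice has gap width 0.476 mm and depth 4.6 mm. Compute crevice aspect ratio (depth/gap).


Aspect ratio = depth / gap
Ratio = 4.6 / 0.476 = 9.7

9.7


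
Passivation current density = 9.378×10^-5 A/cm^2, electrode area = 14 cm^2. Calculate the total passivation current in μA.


I = i_pass * A, then convert A → μA (×10^6)
I = 9.378×10^-5 * 14 * 10^6 = 1312.92 μA

1312.92 μA


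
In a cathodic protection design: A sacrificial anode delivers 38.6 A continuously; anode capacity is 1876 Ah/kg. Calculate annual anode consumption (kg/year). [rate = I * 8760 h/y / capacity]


Annual consumption = current * hours per year / capacity
Rate = 38.6 * 8760 / 1876 = 180.2 kg/year

180.2 kg/year


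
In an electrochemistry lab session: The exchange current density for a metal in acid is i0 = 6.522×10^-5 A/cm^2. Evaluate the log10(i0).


i0 = 6.522×10^-5 A/cm^2
log10(i0) = -4.186

-4.186


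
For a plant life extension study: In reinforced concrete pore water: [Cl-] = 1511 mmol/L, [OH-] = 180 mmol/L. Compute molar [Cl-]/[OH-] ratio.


Threshold parameter = [Cl-] / [OH-] (molar basis; both in mmol/L, so units cancel)
Ratio = 1511 / 180 = 8.39

8.39


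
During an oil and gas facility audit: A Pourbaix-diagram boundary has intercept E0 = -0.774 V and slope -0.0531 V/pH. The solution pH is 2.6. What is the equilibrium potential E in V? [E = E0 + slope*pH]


Apply the Pourbaix line equation: E = E0 + slope*pH
E = -0.774 + (-0.0531)*2.6 = -0.774 + (-0.13806) = -0.91206 V
Rounded to 4 decimal places: E = -0.9121 V

-0.9121 V


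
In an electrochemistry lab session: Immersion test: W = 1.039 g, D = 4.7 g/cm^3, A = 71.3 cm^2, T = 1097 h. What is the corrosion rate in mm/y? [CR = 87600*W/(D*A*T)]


Apply the mm/y weight-loss relation: CR = 87600 * W / (D * A * T)
Numerator: 87600 * 1.039 = 91016.4
Denominator: 4.7 * 71.3 * 1097 = 367615.67
CR = 91016.4 / 367615.67 = 0.247586 mm/y

0.247586 mm/y


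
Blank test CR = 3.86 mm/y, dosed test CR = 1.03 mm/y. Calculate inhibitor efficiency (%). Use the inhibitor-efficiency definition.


Apply the inhibitor-efficiency definition: IE = (CR_blank − CR_inh)/CR_blank × 100
IE = (3.86 − 1.03) / 3.86 × 100
IE = 2.83 / 3.86 × 100 = 73.3 %

73.3 %


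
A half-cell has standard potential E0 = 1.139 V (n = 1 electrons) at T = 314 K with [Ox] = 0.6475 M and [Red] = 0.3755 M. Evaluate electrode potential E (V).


Apply the Nernst equation: E = E0 + (RT/nF)*ln([Ox]/[Red])
Step 1: RT/nF = 8.314*314/(1*96485) = 0.02705701 V
Step 2: [Ox]/[Red] = 0.6475/0.3755 = 1.724368
Step 3: ln(1.724368) = 0.544861
Step 4: correction = 0.02705701 * 0.544861 = 0.015 V
E = 1.139 + 0.015 = 1.154 V

1.154 V


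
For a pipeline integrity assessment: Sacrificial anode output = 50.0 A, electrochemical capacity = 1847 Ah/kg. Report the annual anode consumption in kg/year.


Annual consumption = current * hours per year / capacity
Rate = 50.0 * 8760 / 1847 = 237.1 kg/year

237.1 kg/year


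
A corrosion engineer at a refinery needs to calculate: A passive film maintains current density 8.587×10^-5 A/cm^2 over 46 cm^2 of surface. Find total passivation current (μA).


I = i_pass * A, then convert A → μA (×10^6)
I = 8.587×10^-5 * 46 * 10^6 = 3950.02 μA

3950.02 μA


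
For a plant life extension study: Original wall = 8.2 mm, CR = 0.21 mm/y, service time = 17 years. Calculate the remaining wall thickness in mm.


Remaining wall = original − CR × time
t = 8.2 − 0.21*17 = 8.2 − 3.57 = 4.63 mm

4.63 mm


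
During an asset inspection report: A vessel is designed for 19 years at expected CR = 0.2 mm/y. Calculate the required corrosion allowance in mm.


Corrosion allowance = CR × design life
CA = 0.2 * 19 = 3.8 mm

3.8 mm


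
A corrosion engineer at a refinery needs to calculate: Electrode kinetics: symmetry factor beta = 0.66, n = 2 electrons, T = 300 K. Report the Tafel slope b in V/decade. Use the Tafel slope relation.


Apply the Tafel slope relation: b = 2.303*R*T/(beta*n*F)
Numerator: 2.303 * 8.314 * 300 = 5744.14
Denominator: 0.66 * 2 * 96485 = 127360.2
b = 5744.14 / 127360.2 = 0.0451 V/decade

0.0451 V/decade


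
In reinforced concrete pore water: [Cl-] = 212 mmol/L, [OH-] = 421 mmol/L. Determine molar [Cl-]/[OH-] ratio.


Threshold parameter = [Cl-] / [OH-] (molar basis; both in mmol/L, so units cancel)
Ratio = 212 / 421 = 0.5

0.5


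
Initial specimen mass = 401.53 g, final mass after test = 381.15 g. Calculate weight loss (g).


Weight loss = initial − final
WL = 401.53 − 381.15 = 20.38 g

20.38 g


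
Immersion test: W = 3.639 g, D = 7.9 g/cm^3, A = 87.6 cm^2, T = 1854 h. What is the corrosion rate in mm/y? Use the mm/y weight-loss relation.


Apply the mm/y weight-loss relation: CR = 87600 * W / (D * A * T)
Numerator: 87600 * 3.639 = 318776.4
Denominator: 7.9 * 87.6 * 1854 = 1283042.16
CR = 318776.4 / 1283042.16 = 0.2485 mm/y

0.2485 mm/y


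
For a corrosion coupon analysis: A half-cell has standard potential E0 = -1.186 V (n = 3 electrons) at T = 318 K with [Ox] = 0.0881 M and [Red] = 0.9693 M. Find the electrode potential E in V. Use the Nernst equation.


Apply the Nernst equation: E = E0 + (RT/nF)*ln([Ox]/[Red])
Step 1: RT/nF = 8.314*318/(3*96485) = 0.0091339 V
Step 2: [Ox]/[Red] = 0.0881/0.9693 = 0.09089
Step 3: ln(0.09089) = -2.398105
Step 4: correction = 0.0091339 * -2.398105 = -0.0219 V
E = -1.186 + -0.0219 = -1.2079 V

-1.2079 V


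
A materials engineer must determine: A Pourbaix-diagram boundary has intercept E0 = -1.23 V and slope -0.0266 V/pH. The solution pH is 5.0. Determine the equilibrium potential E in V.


Apply the Pourbaix line equation: E = E0 + slope*pH
E = -1.23 + (-0.0266)*5.0 = -1.23 + (-0.133) = -1.363 V
Rounded to 3 decimal places: E = -1.363 V

-1.363 V


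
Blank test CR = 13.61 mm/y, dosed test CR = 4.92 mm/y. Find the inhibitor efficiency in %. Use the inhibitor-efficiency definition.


Apply the inhibitor-efficiency definition: IE = (CR_blank − CR_inh)/CR_blank × 100
IE = (13.61 − 4.92) / 13.61 × 100
IE = 8.69 / 13.61 × 100 = 63.9 %

63.9 %


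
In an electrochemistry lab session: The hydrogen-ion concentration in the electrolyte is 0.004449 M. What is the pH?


pH = −log10[H+]
pH = −log10(0.004449) = 2.35

2.35


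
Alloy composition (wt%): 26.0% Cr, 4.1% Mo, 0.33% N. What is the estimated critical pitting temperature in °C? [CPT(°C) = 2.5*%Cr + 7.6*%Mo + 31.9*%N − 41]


Apply the ASTM G48 empirical CPT estimate: CPT(°C) = 2.5*%Cr + 7.6*%Mo + 31.9*%N − 41
2.5*26.0 = 65; 7.6*4.1 = 31.16; 31.9*0.33 = 10.527
CPT = 65 + 31.16 + 10.527 − 41 = 65.687 °C
Rounded to 0.1 °C: CPT ≈ 65.7 °C

65.7 °C


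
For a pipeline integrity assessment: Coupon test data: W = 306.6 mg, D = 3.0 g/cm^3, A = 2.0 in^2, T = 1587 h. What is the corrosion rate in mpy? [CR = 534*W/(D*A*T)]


Apply the mpy weight-loss relation: CR = 534 * W / (D * A * T)
Numerator: 534 * 306.6 = 163724.4
Denominator: 3.0 * 2.0 * 1587 = 9522.0
CR = 163724.4 / 9522.0 = 17.19433 mpy

17.19433 mpy


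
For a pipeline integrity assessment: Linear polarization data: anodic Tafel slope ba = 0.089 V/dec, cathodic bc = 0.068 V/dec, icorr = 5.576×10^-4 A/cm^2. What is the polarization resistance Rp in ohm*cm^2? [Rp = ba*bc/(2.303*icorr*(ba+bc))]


Apply the Stern-Geary equation: Rp = ba*bc / (2.303*icorr*(ba+bc))
ba*bc = 0.089*0.068 = 0.006052
ba+bc = 0.157; 2.303*icorr*(ba+bc) = 2.303*5.576×10^-4*0.157 = 2.0161199×10^-4
Rp = 0.006052 / 2.0161199×10^-4 = 30.02 ohm*cm^2

30.02 ohm*cm^2


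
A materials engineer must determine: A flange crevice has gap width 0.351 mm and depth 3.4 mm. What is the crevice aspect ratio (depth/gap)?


Aspect ratio = depth / gap
Ratio = 3.4 / 0.351 = 9.7

9.7


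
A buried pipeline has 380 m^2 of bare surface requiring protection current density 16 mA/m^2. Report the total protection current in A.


I = area * current density, then convert mA → A (÷1000)
I = 380 * 16 / 1000 = 6.08 A

6.08 A


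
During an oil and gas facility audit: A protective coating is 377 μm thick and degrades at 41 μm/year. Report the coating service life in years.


Service life = thickness / degradation rate
Life = 377 / 41 = 9.2 years

9.2 years


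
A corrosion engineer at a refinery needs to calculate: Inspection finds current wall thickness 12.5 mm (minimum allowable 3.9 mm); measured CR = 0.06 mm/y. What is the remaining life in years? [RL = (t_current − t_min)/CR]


Apply the remaining-life relation: RL = (t_current − t_min) / CR
RL = (12.5 − 3.9) / 0.06 = 8.6 / 0.06 = 143.3 years

143.3 years


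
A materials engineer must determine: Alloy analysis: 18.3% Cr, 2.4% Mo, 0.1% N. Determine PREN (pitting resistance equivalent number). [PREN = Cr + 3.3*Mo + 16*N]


Apply the PREN formula: PREN = Cr + 3.3*Mo + 16*N
PREN = 18.3 + 3.3*2.4 + 16*0.1
PREN = 18.3 + 7.92 + 1.6 = 27.82

27.82


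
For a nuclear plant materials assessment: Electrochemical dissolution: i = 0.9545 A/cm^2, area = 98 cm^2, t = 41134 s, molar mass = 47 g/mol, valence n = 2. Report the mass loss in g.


Apply Faraday's law: m = i*A*t*M / (n*F)
Total charge passed Q = i*A*t = 0.9545*98*41134 = 3847715.494 C
m = Q*M/(n*F) = 3847715.494*47/(2*96485) = 937.1541 g

937.1541 g


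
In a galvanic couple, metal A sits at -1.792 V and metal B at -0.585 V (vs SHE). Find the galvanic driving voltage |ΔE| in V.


Driving voltage is the absolute potential difference.
|ΔE| = |-1.792 − (-0.585)| = 1.207 V

1.207 V


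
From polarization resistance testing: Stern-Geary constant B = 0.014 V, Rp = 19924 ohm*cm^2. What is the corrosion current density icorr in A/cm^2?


Apply the Stern-Geary relation: icorr = B / Rp
icorr = 0.014 / 19924 = 7.027×10^-7 A/cm^2

7.027×10^-7 A/cm^2


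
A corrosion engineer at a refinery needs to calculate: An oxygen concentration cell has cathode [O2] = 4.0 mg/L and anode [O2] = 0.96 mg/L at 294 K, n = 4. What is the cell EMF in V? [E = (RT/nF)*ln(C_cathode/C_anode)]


Apply the Nernst concentration-cell relation: E = (RT/nF)*ln(C_cathode/C_anode)
RT/nF = 8.314*294/(4*96485) = 0.00633341 V
ln(4.0/0.96) = 1.42712
E = 0.00633341 * 1.42712 = 0.00904 V

0.00904 V


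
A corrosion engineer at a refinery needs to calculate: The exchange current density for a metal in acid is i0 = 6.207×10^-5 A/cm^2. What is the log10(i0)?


i0 = 6.207×10^-5 A/cm^2
log10(i0) = -4.207

-4.207


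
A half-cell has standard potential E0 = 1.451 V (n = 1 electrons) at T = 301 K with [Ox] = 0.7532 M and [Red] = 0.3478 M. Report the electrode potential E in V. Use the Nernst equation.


Apply the Nernst equation: E = E0 + (RT/nF)*ln([Ox]/[Red])
Step 1: RT/nF = 8.314*301/(1*96485) = 0.02593682 V
Step 2: [Ox]/[Red] = 0.7532/0.3478 = 2.165612
Step 3: ln(2.165612) = 0.772703
Step 4: correction = 0.02593682 * 0.772703 = 0.02 V
E = 1.451 + 0.02 = 1.471 V

1.471 V


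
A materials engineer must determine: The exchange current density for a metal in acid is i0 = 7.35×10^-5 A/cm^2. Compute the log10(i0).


i0 = 7.35×10^-5 A/cm^2
log10(i0) = -4.134

-4.134


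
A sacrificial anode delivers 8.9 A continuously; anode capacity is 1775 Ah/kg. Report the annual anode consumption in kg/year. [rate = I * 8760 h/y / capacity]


Annual consumption = current * hours per year / capacity
Rate = 8.9 * 8760 / 1775 = 43.9 kg/year

43.9 kg/year


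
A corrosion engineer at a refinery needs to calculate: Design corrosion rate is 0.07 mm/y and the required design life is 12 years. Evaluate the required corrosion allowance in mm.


Corrosion allowance = CR × design life
CA = 0.07 * 12 = 0.84 mm

0.84 mm


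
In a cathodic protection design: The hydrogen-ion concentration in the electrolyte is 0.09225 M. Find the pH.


pH = −log10[H+]
pH = −log10(0.09225) = 1.04

1.04


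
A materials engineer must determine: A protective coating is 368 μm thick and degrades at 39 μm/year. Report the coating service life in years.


Service life = thickness / degradation rate
Life = 368 / 39 = 9.4 years

9.4 years


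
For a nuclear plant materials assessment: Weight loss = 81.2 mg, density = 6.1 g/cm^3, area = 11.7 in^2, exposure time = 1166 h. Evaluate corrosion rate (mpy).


Apply the mpy weight-loss relation: CR = 534 * W / (D * A * T)
Numerator: 534 * 81.2 = 43360.8
Denominator: 6.1 * 11.7 * 1166 = 83217.42
CR = 43360.8 / 83217.42 = 0.52105 mpy

0.52105 mpy


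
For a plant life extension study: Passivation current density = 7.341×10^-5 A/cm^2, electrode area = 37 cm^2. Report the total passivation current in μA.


I = i_pass * A, then convert A → μA (×10^6)
I = 7.341×10^-5 * 37 * 10^6 = 2716.17 μA

2716.17 μA


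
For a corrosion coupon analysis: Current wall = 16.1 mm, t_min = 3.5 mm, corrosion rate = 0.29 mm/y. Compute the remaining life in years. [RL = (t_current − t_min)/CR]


Apply the remaining-life relation: RL = (t_current − t_min) / CR
RL = (16.1 − 3.5) / 0.29 = 12.6 / 0.29 = 43.4 years

43.4 years


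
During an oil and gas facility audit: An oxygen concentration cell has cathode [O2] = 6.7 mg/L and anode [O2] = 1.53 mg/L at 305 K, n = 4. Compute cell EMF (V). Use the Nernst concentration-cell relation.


Apply the Nernst concentration-cell relation: E = (RT/nF)*ln(C_cathode/C_anode)
RT/nF = 8.314*305/(4*96485) = 0.00657037 V
ln(6.7/1.53) = 1.47684
E = 0.00657037 * 1.47684 = 0.0097 V

0.0097 V


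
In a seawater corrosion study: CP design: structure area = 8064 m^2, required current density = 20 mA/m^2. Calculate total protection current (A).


I = area * current density, then convert mA → A (÷1000)
I = 8064 * 20 / 1000 = 161.28 A

161.28 A


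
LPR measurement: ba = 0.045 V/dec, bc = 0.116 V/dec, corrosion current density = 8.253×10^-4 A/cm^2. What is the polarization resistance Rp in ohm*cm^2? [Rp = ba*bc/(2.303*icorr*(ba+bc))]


Apply the Stern-Geary equation: Rp = ba*bc / (2.303*icorr*(ba+bc))
ba*bc = 0.045*0.116 = 0.00522
ba+bc = 0.161; 2.303*icorr*(ba+bc) = 2.303*8.253×10^-4*0.161 = 3.0600721×10^-4
Rp = 0.00522 / 3.0600721×10^-4 = 17.1 ohm*cm^2

17.1 ohm*cm^2


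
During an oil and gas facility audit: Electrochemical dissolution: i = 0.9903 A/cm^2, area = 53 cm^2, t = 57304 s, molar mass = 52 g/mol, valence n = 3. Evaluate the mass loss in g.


Apply Faraday's law: m = i*A*t*M / (n*F)
Total charge passed Q = i*A*t = 0.9903*53*57304 = 3007652.0136 C
m = Q*M/(n*F) = 3007652.0136*52/(3*96485) = 540.319 g

540.319 g


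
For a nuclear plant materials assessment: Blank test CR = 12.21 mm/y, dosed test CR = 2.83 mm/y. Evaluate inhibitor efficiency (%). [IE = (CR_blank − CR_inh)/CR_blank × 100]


Apply the inhibitor-efficiency definition: IE = (CR_blank − CR_inh)/CR_blank × 100
IE = (12.21 − 2.83) / 12.21 × 100
IE = 9.38 / 12.21 × 100 = 76.8 %

76.8 %


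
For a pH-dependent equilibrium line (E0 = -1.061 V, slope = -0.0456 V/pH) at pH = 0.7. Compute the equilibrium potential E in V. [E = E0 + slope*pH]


Apply the Pourbaix line equation: E = E0 + slope*pH
E = -1.061 + (-0.0456)*0.7 = -1.061 + (-0.03192) = -1.09292 V
Rounded to 4 decimal places: E = -1.0929 V

-1.0929 V


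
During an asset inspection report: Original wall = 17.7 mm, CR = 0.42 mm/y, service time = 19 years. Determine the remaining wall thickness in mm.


Remaining wall = original − CR × time
t = 17.7 − 0.42*19 = 17.7 − 7.98 = 9.72 mm

9.72 mm


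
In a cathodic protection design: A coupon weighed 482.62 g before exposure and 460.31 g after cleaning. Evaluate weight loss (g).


Weight loss = initial − final
WL = 482.62 − 460.31 = 22.31 g

22.31 g


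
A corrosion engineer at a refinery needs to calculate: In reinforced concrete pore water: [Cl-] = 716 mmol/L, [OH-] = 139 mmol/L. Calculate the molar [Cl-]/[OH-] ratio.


Threshold parameter = [Cl-] / [OH-] (molar basis; both in mmol/L, so units cancel)
Ratio = 716 / 139 = 5.15

5.15


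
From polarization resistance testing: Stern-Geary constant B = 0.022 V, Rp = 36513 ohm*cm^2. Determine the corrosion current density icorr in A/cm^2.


Apply the Stern-Geary relation: icorr = B / Rp
icorr = 0.022 / 36513 = 6.025×10^-7 A/cm^2

6.025×10^-7 A/cm^2


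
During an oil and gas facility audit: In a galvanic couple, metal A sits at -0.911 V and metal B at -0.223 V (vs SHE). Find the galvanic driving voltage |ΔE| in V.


Driving voltage is the absolute potential difference.
|ΔE| = |-0.911 − (-0.223)| = 0.688 V

0.688 V


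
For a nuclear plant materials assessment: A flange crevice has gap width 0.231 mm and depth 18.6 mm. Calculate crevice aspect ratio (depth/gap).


Aspect ratio = depth / gap
Ratio = 18.6 / 0.231 = 80.5

80.5


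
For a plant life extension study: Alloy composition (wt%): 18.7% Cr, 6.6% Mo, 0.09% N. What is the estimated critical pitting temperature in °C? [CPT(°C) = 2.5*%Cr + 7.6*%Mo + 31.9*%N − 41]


Apply the ASTM G48 empirical CPT estimate: CPT(°C) = 2.5*%Cr + 7.6*%Mo + 31.9*%N − 41
2.5*18.7 = 46.75; 7.6*6.6 = 50.16; 31.9*0.09 = 2.871
CPT = 46.75 + 50.16 + 2.871 − 41 = 58.781 °C
Rounded to 0.1 °C: CPT ≈ 58.8 °C

58.8 °C


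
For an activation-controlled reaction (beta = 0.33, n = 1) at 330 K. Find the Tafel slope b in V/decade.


Apply the Tafel slope relation: b = 2.303*R*T/(beta*n*F)
Numerator: 2.303 * 8.314 * 330 = 6318.56
Denominator: 0.33 * 1 * 96485 = 31840.05
b = 6318.56 / 31840.05 = 0.198 V/decade

0.198 V/decade


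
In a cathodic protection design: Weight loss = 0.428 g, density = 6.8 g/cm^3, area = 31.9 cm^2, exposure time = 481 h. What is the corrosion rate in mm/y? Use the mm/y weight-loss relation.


Apply the mm/y weight-loss relation: CR = 87600 * W / (D * A * T)
Numerator: 87600 * 0.428 = 37492.8
Denominator: 6.8 * 31.9 * 481 = 104338.52
CR = 37492.8 / 104338.52 = 0.3593 mm/y

0.3593 mm/y


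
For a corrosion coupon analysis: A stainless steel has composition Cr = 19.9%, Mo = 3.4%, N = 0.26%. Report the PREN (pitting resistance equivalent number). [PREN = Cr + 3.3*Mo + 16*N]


Apply the PREN formula: PREN = Cr + 3.3*Mo + 16*N
PREN = 19.9 + 3.3*3.4 + 16*0.26
PREN = 19.9 + 11.22 + 4.16 = 35.28

35.28


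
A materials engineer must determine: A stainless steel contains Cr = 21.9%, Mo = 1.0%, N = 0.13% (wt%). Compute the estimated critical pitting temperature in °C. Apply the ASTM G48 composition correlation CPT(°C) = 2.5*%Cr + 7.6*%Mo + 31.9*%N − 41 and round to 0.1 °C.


Apply the ASTM G48 empirical CPT estimate: CPT(°C) = 2.5*%Cr + 7.6*%Mo + 31.9*%N − 41
2.5*21.9 = 54.75; 7.6*1.0 = 7.6; 31.9*0.13 = 4.147
CPT = 54.75 + 7.6 + 4.147 − 41 = 25.497 °C
Rounded to 0.1 °C: CPT ≈ 25.5 °C

25.5 °C


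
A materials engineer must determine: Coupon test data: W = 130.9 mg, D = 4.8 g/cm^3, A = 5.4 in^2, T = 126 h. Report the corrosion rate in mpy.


Apply the mpy weight-loss relation: CR = 534 * W / (D * A * T)
Numerator: 534 * 130.9 = 69900.6
Denominator: 4.8 * 5.4 * 126 = 3265.92
CR = 69900.6 / 3265.92 = 21.403 mpy

21.403 mpy


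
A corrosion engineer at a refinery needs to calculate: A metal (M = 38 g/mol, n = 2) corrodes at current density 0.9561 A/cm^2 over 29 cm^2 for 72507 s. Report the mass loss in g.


Apply Faraday's law: m = i*A*t*M / (n*F)
Total charge passed Q = i*A*t = 0.9561*29*72507 = 2010394.3383 C
m = Q*M/(n*F) = 2010394.3383*38/(2*96485) = 395.89 g

395.89 g


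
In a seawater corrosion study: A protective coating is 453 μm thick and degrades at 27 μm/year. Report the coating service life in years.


Service life = thickness / degradation rate
Life = 453 / 27 = 16.8 years

16.8 years


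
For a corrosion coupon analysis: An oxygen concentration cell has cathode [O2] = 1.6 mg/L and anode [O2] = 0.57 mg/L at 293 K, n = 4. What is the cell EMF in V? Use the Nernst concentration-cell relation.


Apply the Nernst concentration-cell relation: E = (RT/nF)*ln(C_cathode/C_anode)
RT/nF = 8.314*293/(4*96485) = 0.00631187 V
ln(1.6/0.57) = 1.03212
E = 0.00631187 * 1.03212 = 0.00651 V

0.00651 V


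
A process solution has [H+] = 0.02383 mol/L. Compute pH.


pH = −log10[H+]
pH = −log10(0.02383) = 1.62

1.62


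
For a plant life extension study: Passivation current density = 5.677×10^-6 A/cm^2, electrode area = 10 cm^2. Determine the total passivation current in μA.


I = i_pass * A, then convert A → μA (×10^6)
I = 5.677×10^-6 * 10 * 10^6 = 56.77 μA

56.77 μA


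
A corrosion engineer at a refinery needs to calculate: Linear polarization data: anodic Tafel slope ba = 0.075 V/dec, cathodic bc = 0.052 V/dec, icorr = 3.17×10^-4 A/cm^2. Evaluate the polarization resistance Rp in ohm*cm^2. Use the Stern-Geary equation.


Apply the Stern-Geary equation: Rp = ba*bc / (2.303*icorr*(ba+bc))
ba*bc = 0.075*0.052 = 0.0039
ba+bc = 0.127; 2.303*icorr*(ba+bc) = 2.303*3.17×10^-4*0.127 = 9.2716477×10^-5
Rp = 0.0039 / 9.2716477×10^-5 = 42.06 ohm*cm^2

42.06 ohm*cm^2


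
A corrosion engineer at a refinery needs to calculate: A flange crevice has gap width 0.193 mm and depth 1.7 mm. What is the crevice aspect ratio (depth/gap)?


Aspect ratio = depth / gap
Ratio = 1.7 / 0.193 = 8.8

8.8


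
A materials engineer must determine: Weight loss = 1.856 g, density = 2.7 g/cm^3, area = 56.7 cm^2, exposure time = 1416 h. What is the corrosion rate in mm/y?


Apply the mm/y weight-loss relation: CR = 87600 * W / (D * A * T)
Numerator: 87600 * 1.856 = 162585.6
Denominator: 2.7 * 56.7 * 1416 = 216775.44
CR = 162585.6 / 216775.44 = 0.750019 mm/y

0.750019 mm/y
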